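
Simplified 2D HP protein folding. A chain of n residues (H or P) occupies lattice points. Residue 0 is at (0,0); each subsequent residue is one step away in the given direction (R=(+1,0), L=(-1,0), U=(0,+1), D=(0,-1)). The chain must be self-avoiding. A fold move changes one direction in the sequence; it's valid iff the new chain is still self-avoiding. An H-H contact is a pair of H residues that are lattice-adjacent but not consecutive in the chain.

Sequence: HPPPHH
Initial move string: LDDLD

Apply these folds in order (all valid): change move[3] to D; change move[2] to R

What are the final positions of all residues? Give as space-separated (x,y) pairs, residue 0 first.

Answer: (0,0) (-1,0) (-1,-1) (0,-1) (0,-2) (0,-3)

Derivation:
Initial moves: LDDLD
Fold: move[3]->D => LDDDD (positions: [(0, 0), (-1, 0), (-1, -1), (-1, -2), (-1, -3), (-1, -4)])
Fold: move[2]->R => LDRDD (positions: [(0, 0), (-1, 0), (-1, -1), (0, -1), (0, -2), (0, -3)])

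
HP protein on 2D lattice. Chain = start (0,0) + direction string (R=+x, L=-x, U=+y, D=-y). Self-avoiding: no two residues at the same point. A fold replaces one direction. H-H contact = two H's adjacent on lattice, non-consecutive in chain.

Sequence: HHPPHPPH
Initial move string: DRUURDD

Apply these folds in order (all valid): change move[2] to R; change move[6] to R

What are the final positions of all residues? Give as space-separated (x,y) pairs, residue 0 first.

Initial moves: DRUURDD
Fold: move[2]->R => DRRURDD (positions: [(0, 0), (0, -1), (1, -1), (2, -1), (2, 0), (3, 0), (3, -1), (3, -2)])
Fold: move[6]->R => DRRURDR (positions: [(0, 0), (0, -1), (1, -1), (2, -1), (2, 0), (3, 0), (3, -1), (4, -1)])

Answer: (0,0) (0,-1) (1,-1) (2,-1) (2,0) (3,0) (3,-1) (4,-1)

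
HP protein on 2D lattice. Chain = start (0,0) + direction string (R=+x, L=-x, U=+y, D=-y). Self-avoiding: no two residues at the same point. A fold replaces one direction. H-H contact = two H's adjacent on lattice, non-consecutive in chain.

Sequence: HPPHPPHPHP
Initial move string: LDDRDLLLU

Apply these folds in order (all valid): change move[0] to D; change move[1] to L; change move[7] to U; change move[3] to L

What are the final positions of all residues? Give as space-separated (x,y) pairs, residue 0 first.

Answer: (0,0) (0,-1) (-1,-1) (-1,-2) (-2,-2) (-2,-3) (-3,-3) (-4,-3) (-4,-2) (-4,-1)

Derivation:
Initial moves: LDDRDLLLU
Fold: move[0]->D => DDDRDLLLU (positions: [(0, 0), (0, -1), (0, -2), (0, -3), (1, -3), (1, -4), (0, -4), (-1, -4), (-2, -4), (-2, -3)])
Fold: move[1]->L => DLDRDLLLU (positions: [(0, 0), (0, -1), (-1, -1), (-1, -2), (0, -2), (0, -3), (-1, -3), (-2, -3), (-3, -3), (-3, -2)])
Fold: move[7]->U => DLDRDLLUU (positions: [(0, 0), (0, -1), (-1, -1), (-1, -2), (0, -2), (0, -3), (-1, -3), (-2, -3), (-2, -2), (-2, -1)])
Fold: move[3]->L => DLDLDLLUU (positions: [(0, 0), (0, -1), (-1, -1), (-1, -2), (-2, -2), (-2, -3), (-3, -3), (-4, -3), (-4, -2), (-4, -1)])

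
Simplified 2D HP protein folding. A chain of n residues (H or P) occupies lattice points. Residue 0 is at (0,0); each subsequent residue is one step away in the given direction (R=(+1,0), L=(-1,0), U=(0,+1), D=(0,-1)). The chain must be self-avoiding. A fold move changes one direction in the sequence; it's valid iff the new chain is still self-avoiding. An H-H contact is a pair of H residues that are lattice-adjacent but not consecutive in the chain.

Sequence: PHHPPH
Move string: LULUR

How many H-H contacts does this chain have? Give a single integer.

Positions: [(0, 0), (-1, 0), (-1, 1), (-2, 1), (-2, 2), (-1, 2)]
H-H contact: residue 2 @(-1,1) - residue 5 @(-1, 2)

Answer: 1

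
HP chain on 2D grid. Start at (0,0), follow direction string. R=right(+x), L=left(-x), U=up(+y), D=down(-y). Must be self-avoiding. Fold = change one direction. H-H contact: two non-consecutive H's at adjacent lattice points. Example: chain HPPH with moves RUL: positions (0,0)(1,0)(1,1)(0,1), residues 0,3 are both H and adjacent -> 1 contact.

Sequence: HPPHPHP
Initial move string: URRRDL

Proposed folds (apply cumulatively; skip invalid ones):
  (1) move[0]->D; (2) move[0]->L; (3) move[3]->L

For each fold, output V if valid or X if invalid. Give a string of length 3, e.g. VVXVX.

Initial: URRRDL -> [(0, 0), (0, 1), (1, 1), (2, 1), (3, 1), (3, 0), (2, 0)]
Fold 1: move[0]->D => DRRRDL VALID
Fold 2: move[0]->L => LRRRDL INVALID (collision), skipped
Fold 3: move[3]->L => DRRLDL INVALID (collision), skipped

Answer: VXX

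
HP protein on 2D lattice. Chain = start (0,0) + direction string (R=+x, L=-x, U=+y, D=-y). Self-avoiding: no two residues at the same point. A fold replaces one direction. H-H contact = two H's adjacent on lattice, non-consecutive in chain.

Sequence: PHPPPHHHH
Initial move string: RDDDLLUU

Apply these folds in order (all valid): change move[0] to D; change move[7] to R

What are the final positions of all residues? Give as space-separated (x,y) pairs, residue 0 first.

Answer: (0,0) (0,-1) (0,-2) (0,-3) (0,-4) (-1,-4) (-2,-4) (-2,-3) (-1,-3)

Derivation:
Initial moves: RDDDLLUU
Fold: move[0]->D => DDDDLLUU (positions: [(0, 0), (0, -1), (0, -2), (0, -3), (0, -4), (-1, -4), (-2, -4), (-2, -3), (-2, -2)])
Fold: move[7]->R => DDDDLLUR (positions: [(0, 0), (0, -1), (0, -2), (0, -3), (0, -4), (-1, -4), (-2, -4), (-2, -3), (-1, -3)])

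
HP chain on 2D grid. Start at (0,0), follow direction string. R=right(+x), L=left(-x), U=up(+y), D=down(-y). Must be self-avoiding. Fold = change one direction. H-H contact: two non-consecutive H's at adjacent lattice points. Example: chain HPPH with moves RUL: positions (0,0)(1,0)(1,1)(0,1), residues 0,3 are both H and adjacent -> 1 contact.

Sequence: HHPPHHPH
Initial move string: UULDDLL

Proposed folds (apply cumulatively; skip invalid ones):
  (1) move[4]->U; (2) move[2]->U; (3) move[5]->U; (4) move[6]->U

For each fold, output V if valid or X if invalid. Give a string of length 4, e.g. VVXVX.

Answer: XXXV

Derivation:
Initial: UULDDLL -> [(0, 0), (0, 1), (0, 2), (-1, 2), (-1, 1), (-1, 0), (-2, 0), (-3, 0)]
Fold 1: move[4]->U => UULDULL INVALID (collision), skipped
Fold 2: move[2]->U => UUUDDLL INVALID (collision), skipped
Fold 3: move[5]->U => UULDDUL INVALID (collision), skipped
Fold 4: move[6]->U => UULDDLU VALID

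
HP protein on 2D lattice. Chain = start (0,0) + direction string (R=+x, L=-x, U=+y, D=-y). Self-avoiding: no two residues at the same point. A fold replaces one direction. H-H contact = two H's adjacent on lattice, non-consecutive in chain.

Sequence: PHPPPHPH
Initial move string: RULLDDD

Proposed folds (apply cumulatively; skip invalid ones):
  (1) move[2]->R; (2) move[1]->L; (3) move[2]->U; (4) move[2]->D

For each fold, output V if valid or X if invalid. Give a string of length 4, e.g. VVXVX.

Answer: XXXX

Derivation:
Initial: RULLDDD -> [(0, 0), (1, 0), (1, 1), (0, 1), (-1, 1), (-1, 0), (-1, -1), (-1, -2)]
Fold 1: move[2]->R => RURLDDD INVALID (collision), skipped
Fold 2: move[1]->L => RLLLDDD INVALID (collision), skipped
Fold 3: move[2]->U => RUULDDD INVALID (collision), skipped
Fold 4: move[2]->D => RUDLDDD INVALID (collision), skipped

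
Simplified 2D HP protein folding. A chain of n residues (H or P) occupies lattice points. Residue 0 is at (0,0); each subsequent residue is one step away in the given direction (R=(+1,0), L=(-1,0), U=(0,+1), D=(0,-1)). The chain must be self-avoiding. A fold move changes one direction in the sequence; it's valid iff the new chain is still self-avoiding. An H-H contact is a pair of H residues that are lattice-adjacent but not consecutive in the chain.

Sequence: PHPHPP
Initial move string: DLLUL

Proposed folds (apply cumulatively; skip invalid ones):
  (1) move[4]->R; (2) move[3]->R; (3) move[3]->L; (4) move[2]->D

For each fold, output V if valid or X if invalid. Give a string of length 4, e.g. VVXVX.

Initial: DLLUL -> [(0, 0), (0, -1), (-1, -1), (-2, -1), (-2, 0), (-3, 0)]
Fold 1: move[4]->R => DLLUR VALID
Fold 2: move[3]->R => DLLRR INVALID (collision), skipped
Fold 3: move[3]->L => DLLLR INVALID (collision), skipped
Fold 4: move[2]->D => DLDUR INVALID (collision), skipped

Answer: VXXX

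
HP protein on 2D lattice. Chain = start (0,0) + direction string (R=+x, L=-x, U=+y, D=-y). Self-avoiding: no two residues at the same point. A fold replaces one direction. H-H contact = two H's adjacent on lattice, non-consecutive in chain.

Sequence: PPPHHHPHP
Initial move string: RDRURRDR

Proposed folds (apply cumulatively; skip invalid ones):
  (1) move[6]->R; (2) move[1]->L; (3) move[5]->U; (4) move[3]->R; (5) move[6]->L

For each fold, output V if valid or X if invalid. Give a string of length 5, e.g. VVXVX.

Initial: RDRURRDR -> [(0, 0), (1, 0), (1, -1), (2, -1), (2, 0), (3, 0), (4, 0), (4, -1), (5, -1)]
Fold 1: move[6]->R => RDRURRRR VALID
Fold 2: move[1]->L => RLRURRRR INVALID (collision), skipped
Fold 3: move[5]->U => RDRURURR VALID
Fold 4: move[3]->R => RDRRRURR VALID
Fold 5: move[6]->L => RDRRRULR INVALID (collision), skipped

Answer: VXVVX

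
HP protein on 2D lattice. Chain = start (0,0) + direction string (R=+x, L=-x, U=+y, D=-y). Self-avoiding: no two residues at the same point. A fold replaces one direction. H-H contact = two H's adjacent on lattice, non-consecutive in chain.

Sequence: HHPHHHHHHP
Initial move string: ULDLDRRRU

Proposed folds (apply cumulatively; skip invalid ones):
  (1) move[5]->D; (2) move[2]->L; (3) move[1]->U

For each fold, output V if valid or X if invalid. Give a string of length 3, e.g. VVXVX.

Answer: VVX

Derivation:
Initial: ULDLDRRRU -> [(0, 0), (0, 1), (-1, 1), (-1, 0), (-2, 0), (-2, -1), (-1, -1), (0, -1), (1, -1), (1, 0)]
Fold 1: move[5]->D => ULDLDDRRU VALID
Fold 2: move[2]->L => ULLLDDRRU VALID
Fold 3: move[1]->U => UULLDDRRU INVALID (collision), skipped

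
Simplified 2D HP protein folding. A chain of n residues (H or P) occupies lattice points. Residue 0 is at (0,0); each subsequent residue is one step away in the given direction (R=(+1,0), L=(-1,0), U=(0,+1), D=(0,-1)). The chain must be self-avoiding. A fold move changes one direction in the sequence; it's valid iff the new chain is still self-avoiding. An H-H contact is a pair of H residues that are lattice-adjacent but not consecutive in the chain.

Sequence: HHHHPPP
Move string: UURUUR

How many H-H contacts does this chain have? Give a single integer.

Answer: 0

Derivation:
Positions: [(0, 0), (0, 1), (0, 2), (1, 2), (1, 3), (1, 4), (2, 4)]
No H-H contacts found.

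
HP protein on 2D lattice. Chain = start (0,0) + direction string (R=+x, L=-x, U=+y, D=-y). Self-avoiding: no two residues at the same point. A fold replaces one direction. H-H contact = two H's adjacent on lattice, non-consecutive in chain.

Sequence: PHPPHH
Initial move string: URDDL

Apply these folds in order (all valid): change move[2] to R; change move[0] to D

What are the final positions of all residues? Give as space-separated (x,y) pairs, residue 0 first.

Answer: (0,0) (0,-1) (1,-1) (2,-1) (2,-2) (1,-2)

Derivation:
Initial moves: URDDL
Fold: move[2]->R => URRDL (positions: [(0, 0), (0, 1), (1, 1), (2, 1), (2, 0), (1, 0)])
Fold: move[0]->D => DRRDL (positions: [(0, 0), (0, -1), (1, -1), (2, -1), (2, -2), (1, -2)])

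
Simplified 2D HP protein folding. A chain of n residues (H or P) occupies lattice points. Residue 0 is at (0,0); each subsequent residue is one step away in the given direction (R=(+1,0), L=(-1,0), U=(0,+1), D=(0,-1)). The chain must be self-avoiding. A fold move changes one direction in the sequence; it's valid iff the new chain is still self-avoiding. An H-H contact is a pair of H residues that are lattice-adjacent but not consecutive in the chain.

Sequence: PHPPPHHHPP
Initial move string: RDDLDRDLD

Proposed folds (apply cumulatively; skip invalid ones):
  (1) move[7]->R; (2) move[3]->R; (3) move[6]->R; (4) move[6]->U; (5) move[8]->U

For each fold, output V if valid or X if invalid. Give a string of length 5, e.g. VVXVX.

Initial: RDDLDRDLD -> [(0, 0), (1, 0), (1, -1), (1, -2), (0, -2), (0, -3), (1, -3), (1, -4), (0, -4), (0, -5)]
Fold 1: move[7]->R => RDDLDRDRD VALID
Fold 2: move[3]->R => RDDRDRDRD VALID
Fold 3: move[6]->R => RDDRDRRRD VALID
Fold 4: move[6]->U => RDDRDRURD VALID
Fold 5: move[8]->U => RDDRDRURU VALID

Answer: VVVVV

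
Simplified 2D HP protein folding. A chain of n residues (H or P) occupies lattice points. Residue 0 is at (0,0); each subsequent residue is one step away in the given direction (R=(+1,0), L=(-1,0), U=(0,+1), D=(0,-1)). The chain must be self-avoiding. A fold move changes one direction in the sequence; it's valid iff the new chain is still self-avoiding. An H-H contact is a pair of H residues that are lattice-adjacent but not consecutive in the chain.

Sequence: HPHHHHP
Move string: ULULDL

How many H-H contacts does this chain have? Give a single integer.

Answer: 1

Derivation:
Positions: [(0, 0), (0, 1), (-1, 1), (-1, 2), (-2, 2), (-2, 1), (-3, 1)]
H-H contact: residue 2 @(-1,1) - residue 5 @(-2, 1)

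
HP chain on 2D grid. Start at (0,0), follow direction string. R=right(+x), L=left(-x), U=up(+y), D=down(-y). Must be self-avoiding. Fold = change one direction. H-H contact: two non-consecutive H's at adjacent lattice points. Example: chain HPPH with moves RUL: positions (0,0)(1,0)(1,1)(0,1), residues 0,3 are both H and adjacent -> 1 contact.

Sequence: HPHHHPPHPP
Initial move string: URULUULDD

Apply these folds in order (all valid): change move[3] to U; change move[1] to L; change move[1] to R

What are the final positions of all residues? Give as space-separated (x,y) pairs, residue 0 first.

Answer: (0,0) (0,1) (1,1) (1,2) (1,3) (1,4) (1,5) (0,5) (0,4) (0,3)

Derivation:
Initial moves: URULUULDD
Fold: move[3]->U => URUUUULDD (positions: [(0, 0), (0, 1), (1, 1), (1, 2), (1, 3), (1, 4), (1, 5), (0, 5), (0, 4), (0, 3)])
Fold: move[1]->L => ULUUUULDD (positions: [(0, 0), (0, 1), (-1, 1), (-1, 2), (-1, 3), (-1, 4), (-1, 5), (-2, 5), (-2, 4), (-2, 3)])
Fold: move[1]->R => URUUUULDD (positions: [(0, 0), (0, 1), (1, 1), (1, 2), (1, 3), (1, 4), (1, 5), (0, 5), (0, 4), (0, 3)])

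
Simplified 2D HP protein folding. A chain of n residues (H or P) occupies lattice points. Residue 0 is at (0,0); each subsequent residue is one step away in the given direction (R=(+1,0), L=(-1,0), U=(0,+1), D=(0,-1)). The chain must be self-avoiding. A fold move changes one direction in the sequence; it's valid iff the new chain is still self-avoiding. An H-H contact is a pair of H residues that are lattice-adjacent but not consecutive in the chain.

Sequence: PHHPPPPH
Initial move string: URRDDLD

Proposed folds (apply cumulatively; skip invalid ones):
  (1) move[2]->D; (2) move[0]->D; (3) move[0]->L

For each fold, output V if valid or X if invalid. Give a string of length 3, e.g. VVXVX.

Initial: URRDDLD -> [(0, 0), (0, 1), (1, 1), (2, 1), (2, 0), (2, -1), (1, -1), (1, -2)]
Fold 1: move[2]->D => URDDDLD VALID
Fold 2: move[0]->D => DRDDDLD VALID
Fold 3: move[0]->L => LRDDDLD INVALID (collision), skipped

Answer: VVX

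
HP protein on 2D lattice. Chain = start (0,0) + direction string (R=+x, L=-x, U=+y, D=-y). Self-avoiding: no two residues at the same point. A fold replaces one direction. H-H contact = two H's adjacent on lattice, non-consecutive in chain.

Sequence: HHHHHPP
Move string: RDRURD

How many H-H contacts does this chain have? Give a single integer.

Answer: 1

Derivation:
Positions: [(0, 0), (1, 0), (1, -1), (2, -1), (2, 0), (3, 0), (3, -1)]
H-H contact: residue 1 @(1,0) - residue 4 @(2, 0)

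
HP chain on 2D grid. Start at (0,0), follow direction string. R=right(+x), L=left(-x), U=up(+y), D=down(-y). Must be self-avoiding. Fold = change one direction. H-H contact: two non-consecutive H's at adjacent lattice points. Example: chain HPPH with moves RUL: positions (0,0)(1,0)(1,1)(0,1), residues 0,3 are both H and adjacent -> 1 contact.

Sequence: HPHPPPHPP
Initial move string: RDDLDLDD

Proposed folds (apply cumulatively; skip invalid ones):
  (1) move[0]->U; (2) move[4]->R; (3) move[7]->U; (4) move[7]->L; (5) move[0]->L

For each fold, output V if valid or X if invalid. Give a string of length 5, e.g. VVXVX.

Initial: RDDLDLDD -> [(0, 0), (1, 0), (1, -1), (1, -2), (0, -2), (0, -3), (-1, -3), (-1, -4), (-1, -5)]
Fold 1: move[0]->U => UDDLDLDD INVALID (collision), skipped
Fold 2: move[4]->R => RDDLRLDD INVALID (collision), skipped
Fold 3: move[7]->U => RDDLDLDU INVALID (collision), skipped
Fold 4: move[7]->L => RDDLDLDL VALID
Fold 5: move[0]->L => LDDLDLDL VALID

Answer: XXXVV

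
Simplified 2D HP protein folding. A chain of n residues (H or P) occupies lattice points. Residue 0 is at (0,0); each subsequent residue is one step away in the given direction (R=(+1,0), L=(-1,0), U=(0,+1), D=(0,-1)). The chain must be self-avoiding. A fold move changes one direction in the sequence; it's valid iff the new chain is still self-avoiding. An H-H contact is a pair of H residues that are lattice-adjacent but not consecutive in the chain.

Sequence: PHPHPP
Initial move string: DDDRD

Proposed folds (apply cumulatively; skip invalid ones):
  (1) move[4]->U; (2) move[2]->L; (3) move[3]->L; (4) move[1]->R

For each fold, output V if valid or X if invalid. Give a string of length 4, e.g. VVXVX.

Initial: DDDRD -> [(0, 0), (0, -1), (0, -2), (0, -3), (1, -3), (1, -4)]
Fold 1: move[4]->U => DDDRU VALID
Fold 2: move[2]->L => DDLRU INVALID (collision), skipped
Fold 3: move[3]->L => DDDLU VALID
Fold 4: move[1]->R => DRDLU INVALID (collision), skipped

Answer: VXVX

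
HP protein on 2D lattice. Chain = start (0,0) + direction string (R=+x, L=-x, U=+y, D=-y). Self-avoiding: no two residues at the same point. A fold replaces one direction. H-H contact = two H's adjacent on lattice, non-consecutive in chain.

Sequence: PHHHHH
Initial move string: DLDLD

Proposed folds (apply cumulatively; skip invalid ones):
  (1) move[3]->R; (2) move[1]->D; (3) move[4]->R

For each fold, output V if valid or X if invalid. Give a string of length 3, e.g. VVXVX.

Answer: VVV

Derivation:
Initial: DLDLD -> [(0, 0), (0, -1), (-1, -1), (-1, -2), (-2, -2), (-2, -3)]
Fold 1: move[3]->R => DLDRD VALID
Fold 2: move[1]->D => DDDRD VALID
Fold 3: move[4]->R => DDDRR VALID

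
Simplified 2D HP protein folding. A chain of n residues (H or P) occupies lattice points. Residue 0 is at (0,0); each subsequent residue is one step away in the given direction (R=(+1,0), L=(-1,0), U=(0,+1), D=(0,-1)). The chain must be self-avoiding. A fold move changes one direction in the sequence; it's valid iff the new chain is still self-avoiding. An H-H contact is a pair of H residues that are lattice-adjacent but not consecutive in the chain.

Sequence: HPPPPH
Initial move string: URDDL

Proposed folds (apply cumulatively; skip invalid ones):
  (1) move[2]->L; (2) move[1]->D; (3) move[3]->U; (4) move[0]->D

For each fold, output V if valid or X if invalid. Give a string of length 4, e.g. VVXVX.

Initial: URDDL -> [(0, 0), (0, 1), (1, 1), (1, 0), (1, -1), (0, -1)]
Fold 1: move[2]->L => URLDL INVALID (collision), skipped
Fold 2: move[1]->D => UDDDL INVALID (collision), skipped
Fold 3: move[3]->U => URDUL INVALID (collision), skipped
Fold 4: move[0]->D => DRDDL VALID

Answer: XXXV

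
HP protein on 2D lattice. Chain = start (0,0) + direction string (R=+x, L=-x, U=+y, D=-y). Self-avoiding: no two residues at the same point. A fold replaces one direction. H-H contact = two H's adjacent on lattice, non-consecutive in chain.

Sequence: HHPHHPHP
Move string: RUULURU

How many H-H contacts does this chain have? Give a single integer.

Positions: [(0, 0), (1, 0), (1, 1), (1, 2), (0, 2), (0, 3), (1, 3), (1, 4)]
H-H contact: residue 3 @(1,2) - residue 6 @(1, 3)

Answer: 1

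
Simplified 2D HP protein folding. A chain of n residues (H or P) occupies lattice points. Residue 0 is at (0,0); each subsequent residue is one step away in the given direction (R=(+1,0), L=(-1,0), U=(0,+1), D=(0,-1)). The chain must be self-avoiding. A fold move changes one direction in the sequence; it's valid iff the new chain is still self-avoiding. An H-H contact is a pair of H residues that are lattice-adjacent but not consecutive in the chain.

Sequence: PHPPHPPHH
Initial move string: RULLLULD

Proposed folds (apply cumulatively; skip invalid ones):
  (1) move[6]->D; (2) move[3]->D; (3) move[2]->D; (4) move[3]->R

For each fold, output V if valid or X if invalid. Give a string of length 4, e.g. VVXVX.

Answer: XXXX

Derivation:
Initial: RULLLULD -> [(0, 0), (1, 0), (1, 1), (0, 1), (-1, 1), (-2, 1), (-2, 2), (-3, 2), (-3, 1)]
Fold 1: move[6]->D => RULLLUDD INVALID (collision), skipped
Fold 2: move[3]->D => RULDLULD INVALID (collision), skipped
Fold 3: move[2]->D => RUDLLULD INVALID (collision), skipped
Fold 4: move[3]->R => RULRLULD INVALID (collision), skipped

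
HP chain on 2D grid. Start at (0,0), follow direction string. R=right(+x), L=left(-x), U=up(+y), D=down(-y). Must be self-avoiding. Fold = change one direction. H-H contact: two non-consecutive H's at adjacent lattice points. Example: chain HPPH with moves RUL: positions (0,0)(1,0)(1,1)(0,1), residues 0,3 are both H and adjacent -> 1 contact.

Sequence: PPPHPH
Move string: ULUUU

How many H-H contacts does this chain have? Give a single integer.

Positions: [(0, 0), (0, 1), (-1, 1), (-1, 2), (-1, 3), (-1, 4)]
No H-H contacts found.

Answer: 0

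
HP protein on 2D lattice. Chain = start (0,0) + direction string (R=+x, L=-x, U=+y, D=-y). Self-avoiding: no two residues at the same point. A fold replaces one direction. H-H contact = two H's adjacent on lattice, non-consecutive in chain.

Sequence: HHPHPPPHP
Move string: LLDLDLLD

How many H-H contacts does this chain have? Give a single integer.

Answer: 0

Derivation:
Positions: [(0, 0), (-1, 0), (-2, 0), (-2, -1), (-3, -1), (-3, -2), (-4, -2), (-5, -2), (-5, -3)]
No H-H contacts found.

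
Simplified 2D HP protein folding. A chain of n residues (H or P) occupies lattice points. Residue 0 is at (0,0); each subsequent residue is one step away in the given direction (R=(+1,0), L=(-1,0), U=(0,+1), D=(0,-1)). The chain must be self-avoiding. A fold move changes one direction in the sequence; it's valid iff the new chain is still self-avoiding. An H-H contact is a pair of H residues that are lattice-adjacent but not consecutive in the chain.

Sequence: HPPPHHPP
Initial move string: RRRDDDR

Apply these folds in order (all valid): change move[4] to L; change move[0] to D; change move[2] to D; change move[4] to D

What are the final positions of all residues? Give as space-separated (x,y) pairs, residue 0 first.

Initial moves: RRRDDDR
Fold: move[4]->L => RRRDLDR (positions: [(0, 0), (1, 0), (2, 0), (3, 0), (3, -1), (2, -1), (2, -2), (3, -2)])
Fold: move[0]->D => DRRDLDR (positions: [(0, 0), (0, -1), (1, -1), (2, -1), (2, -2), (1, -2), (1, -3), (2, -3)])
Fold: move[2]->D => DRDDLDR (positions: [(0, 0), (0, -1), (1, -1), (1, -2), (1, -3), (0, -3), (0, -4), (1, -4)])
Fold: move[4]->D => DRDDDDR (positions: [(0, 0), (0, -1), (1, -1), (1, -2), (1, -3), (1, -4), (1, -5), (2, -5)])

Answer: (0,0) (0,-1) (1,-1) (1,-2) (1,-3) (1,-4) (1,-5) (2,-5)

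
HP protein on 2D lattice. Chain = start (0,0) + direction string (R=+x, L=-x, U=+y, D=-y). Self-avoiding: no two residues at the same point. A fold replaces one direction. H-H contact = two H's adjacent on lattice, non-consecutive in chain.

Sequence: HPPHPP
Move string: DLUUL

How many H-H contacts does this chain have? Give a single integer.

Answer: 1

Derivation:
Positions: [(0, 0), (0, -1), (-1, -1), (-1, 0), (-1, 1), (-2, 1)]
H-H contact: residue 0 @(0,0) - residue 3 @(-1, 0)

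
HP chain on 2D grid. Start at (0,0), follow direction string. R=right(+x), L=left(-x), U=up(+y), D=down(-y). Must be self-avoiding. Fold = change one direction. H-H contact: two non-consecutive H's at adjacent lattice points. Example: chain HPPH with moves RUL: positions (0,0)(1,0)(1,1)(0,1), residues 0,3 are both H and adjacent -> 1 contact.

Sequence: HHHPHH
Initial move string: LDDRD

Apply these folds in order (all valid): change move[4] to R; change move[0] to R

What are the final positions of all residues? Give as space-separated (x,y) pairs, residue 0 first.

Answer: (0,0) (1,0) (1,-1) (1,-2) (2,-2) (3,-2)

Derivation:
Initial moves: LDDRD
Fold: move[4]->R => LDDRR (positions: [(0, 0), (-1, 0), (-1, -1), (-1, -2), (0, -2), (1, -2)])
Fold: move[0]->R => RDDRR (positions: [(0, 0), (1, 0), (1, -1), (1, -2), (2, -2), (3, -2)])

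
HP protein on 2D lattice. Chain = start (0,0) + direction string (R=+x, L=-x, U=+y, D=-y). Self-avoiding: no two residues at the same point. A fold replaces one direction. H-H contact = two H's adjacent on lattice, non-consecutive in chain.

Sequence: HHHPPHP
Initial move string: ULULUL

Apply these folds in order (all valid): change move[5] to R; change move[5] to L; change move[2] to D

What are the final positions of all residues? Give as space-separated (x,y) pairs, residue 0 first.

Initial moves: ULULUL
Fold: move[5]->R => ULULUR (positions: [(0, 0), (0, 1), (-1, 1), (-1, 2), (-2, 2), (-2, 3), (-1, 3)])
Fold: move[5]->L => ULULUL (positions: [(0, 0), (0, 1), (-1, 1), (-1, 2), (-2, 2), (-2, 3), (-3, 3)])
Fold: move[2]->D => ULDLUL (positions: [(0, 0), (0, 1), (-1, 1), (-1, 0), (-2, 0), (-2, 1), (-3, 1)])

Answer: (0,0) (0,1) (-1,1) (-1,0) (-2,0) (-2,1) (-3,1)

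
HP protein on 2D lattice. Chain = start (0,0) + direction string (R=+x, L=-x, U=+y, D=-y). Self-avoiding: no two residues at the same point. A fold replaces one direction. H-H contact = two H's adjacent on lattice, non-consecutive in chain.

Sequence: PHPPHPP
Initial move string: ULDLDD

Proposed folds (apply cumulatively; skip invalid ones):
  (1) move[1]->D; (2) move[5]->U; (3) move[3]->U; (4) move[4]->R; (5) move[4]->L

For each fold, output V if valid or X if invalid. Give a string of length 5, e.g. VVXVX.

Answer: XXXXV

Derivation:
Initial: ULDLDD -> [(0, 0), (0, 1), (-1, 1), (-1, 0), (-2, 0), (-2, -1), (-2, -2)]
Fold 1: move[1]->D => UDDLDD INVALID (collision), skipped
Fold 2: move[5]->U => ULDLDU INVALID (collision), skipped
Fold 3: move[3]->U => ULDUDD INVALID (collision), skipped
Fold 4: move[4]->R => ULDLRD INVALID (collision), skipped
Fold 5: move[4]->L => ULDLLD VALID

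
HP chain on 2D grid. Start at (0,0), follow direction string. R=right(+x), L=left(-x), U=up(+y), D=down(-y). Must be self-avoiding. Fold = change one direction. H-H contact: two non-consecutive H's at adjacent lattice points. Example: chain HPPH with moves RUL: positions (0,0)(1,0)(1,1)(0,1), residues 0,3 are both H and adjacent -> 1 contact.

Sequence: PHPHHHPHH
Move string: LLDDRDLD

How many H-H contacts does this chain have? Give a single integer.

Answer: 1

Derivation:
Positions: [(0, 0), (-1, 0), (-2, 0), (-2, -1), (-2, -2), (-1, -2), (-1, -3), (-2, -3), (-2, -4)]
H-H contact: residue 4 @(-2,-2) - residue 7 @(-2, -3)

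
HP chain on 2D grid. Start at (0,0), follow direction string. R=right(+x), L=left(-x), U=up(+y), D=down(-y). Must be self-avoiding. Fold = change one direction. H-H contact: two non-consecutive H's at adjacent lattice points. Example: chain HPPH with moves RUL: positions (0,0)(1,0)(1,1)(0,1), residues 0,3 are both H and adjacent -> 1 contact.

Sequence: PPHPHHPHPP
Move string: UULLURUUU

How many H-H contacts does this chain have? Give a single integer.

Answer: 0

Derivation:
Positions: [(0, 0), (0, 1), (0, 2), (-1, 2), (-2, 2), (-2, 3), (-1, 3), (-1, 4), (-1, 5), (-1, 6)]
No H-H contacts found.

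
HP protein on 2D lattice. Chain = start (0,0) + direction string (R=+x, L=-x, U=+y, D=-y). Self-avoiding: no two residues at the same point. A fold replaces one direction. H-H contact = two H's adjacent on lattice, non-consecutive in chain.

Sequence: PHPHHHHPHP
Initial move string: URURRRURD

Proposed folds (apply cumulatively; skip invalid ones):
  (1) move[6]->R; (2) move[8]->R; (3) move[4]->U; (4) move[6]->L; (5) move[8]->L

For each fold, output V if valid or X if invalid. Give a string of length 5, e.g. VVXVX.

Answer: VVVXX

Derivation:
Initial: URURRRURD -> [(0, 0), (0, 1), (1, 1), (1, 2), (2, 2), (3, 2), (4, 2), (4, 3), (5, 3), (5, 2)]
Fold 1: move[6]->R => URURRRRRD VALID
Fold 2: move[8]->R => URURRRRRR VALID
Fold 3: move[4]->U => URURURRRR VALID
Fold 4: move[6]->L => URURURLRR INVALID (collision), skipped
Fold 5: move[8]->L => URURURRRL INVALID (collision), skipped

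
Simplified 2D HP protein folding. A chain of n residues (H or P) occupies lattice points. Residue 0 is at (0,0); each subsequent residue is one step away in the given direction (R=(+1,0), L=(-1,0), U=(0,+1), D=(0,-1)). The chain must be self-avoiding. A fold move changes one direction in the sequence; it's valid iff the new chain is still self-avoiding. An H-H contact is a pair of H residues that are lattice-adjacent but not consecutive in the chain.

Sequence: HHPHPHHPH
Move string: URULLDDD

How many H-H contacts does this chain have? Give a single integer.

Answer: 1

Derivation:
Positions: [(0, 0), (0, 1), (1, 1), (1, 2), (0, 2), (-1, 2), (-1, 1), (-1, 0), (-1, -1)]
H-H contact: residue 1 @(0,1) - residue 6 @(-1, 1)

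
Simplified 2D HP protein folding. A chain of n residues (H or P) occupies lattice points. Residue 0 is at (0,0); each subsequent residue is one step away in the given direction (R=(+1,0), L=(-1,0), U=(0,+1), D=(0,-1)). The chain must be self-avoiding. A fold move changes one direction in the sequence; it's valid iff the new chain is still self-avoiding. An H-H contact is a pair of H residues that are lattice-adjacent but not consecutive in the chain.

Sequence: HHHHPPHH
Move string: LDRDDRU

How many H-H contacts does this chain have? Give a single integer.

Answer: 1

Derivation:
Positions: [(0, 0), (-1, 0), (-1, -1), (0, -1), (0, -2), (0, -3), (1, -3), (1, -2)]
H-H contact: residue 0 @(0,0) - residue 3 @(0, -1)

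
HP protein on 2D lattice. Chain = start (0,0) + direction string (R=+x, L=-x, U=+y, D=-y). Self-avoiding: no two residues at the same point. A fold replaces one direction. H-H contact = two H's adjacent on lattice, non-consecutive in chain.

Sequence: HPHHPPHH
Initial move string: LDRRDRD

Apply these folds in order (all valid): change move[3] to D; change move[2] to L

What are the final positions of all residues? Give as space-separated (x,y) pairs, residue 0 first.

Answer: (0,0) (-1,0) (-1,-1) (-2,-1) (-2,-2) (-2,-3) (-1,-3) (-1,-4)

Derivation:
Initial moves: LDRRDRD
Fold: move[3]->D => LDRDDRD (positions: [(0, 0), (-1, 0), (-1, -1), (0, -1), (0, -2), (0, -3), (1, -3), (1, -4)])
Fold: move[2]->L => LDLDDRD (positions: [(0, 0), (-1, 0), (-1, -1), (-2, -1), (-2, -2), (-2, -3), (-1, -3), (-1, -4)])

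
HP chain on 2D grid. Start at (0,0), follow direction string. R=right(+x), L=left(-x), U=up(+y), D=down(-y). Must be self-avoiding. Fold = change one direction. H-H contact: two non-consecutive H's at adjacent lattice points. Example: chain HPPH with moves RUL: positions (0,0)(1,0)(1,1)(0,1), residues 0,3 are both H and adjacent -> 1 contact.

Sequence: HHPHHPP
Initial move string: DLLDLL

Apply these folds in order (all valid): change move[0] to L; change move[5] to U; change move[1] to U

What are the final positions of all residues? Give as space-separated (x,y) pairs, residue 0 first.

Initial moves: DLLDLL
Fold: move[0]->L => LLLDLL (positions: [(0, 0), (-1, 0), (-2, 0), (-3, 0), (-3, -1), (-4, -1), (-5, -1)])
Fold: move[5]->U => LLLDLU (positions: [(0, 0), (-1, 0), (-2, 0), (-3, 0), (-3, -1), (-4, -1), (-4, 0)])
Fold: move[1]->U => LULDLU (positions: [(0, 0), (-1, 0), (-1, 1), (-2, 1), (-2, 0), (-3, 0), (-3, 1)])

Answer: (0,0) (-1,0) (-1,1) (-2,1) (-2,0) (-3,0) (-3,1)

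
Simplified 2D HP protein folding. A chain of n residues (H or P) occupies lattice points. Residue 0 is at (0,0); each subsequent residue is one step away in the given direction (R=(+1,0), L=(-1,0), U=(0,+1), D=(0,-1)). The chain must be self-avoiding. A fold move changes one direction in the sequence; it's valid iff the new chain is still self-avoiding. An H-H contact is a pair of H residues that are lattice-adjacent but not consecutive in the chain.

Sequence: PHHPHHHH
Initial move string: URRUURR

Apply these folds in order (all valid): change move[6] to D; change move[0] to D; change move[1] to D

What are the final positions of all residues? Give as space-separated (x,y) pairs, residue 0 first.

Answer: (0,0) (0,-1) (0,-2) (1,-2) (1,-1) (1,0) (2,0) (2,-1)

Derivation:
Initial moves: URRUURR
Fold: move[6]->D => URRUURD (positions: [(0, 0), (0, 1), (1, 1), (2, 1), (2, 2), (2, 3), (3, 3), (3, 2)])
Fold: move[0]->D => DRRUURD (positions: [(0, 0), (0, -1), (1, -1), (2, -1), (2, 0), (2, 1), (3, 1), (3, 0)])
Fold: move[1]->D => DDRUURD (positions: [(0, 0), (0, -1), (0, -2), (1, -2), (1, -1), (1, 0), (2, 0), (2, -1)])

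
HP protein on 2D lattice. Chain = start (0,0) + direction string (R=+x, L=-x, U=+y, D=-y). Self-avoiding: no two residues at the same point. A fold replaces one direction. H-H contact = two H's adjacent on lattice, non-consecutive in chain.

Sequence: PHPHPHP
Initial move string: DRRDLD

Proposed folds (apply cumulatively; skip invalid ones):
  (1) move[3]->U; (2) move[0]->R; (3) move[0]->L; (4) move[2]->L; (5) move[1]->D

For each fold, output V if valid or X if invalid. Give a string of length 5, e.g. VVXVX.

Answer: XVXXV

Derivation:
Initial: DRRDLD -> [(0, 0), (0, -1), (1, -1), (2, -1), (2, -2), (1, -2), (1, -3)]
Fold 1: move[3]->U => DRRULD INVALID (collision), skipped
Fold 2: move[0]->R => RRRDLD VALID
Fold 3: move[0]->L => LRRDLD INVALID (collision), skipped
Fold 4: move[2]->L => RRLDLD INVALID (collision), skipped
Fold 5: move[1]->D => RDRDLD VALID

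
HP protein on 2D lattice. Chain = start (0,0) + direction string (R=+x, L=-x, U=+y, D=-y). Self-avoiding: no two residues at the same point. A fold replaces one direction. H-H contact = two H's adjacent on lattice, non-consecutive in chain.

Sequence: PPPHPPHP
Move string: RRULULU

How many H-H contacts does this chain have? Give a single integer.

Answer: 0

Derivation:
Positions: [(0, 0), (1, 0), (2, 0), (2, 1), (1, 1), (1, 2), (0, 2), (0, 3)]
No H-H contacts found.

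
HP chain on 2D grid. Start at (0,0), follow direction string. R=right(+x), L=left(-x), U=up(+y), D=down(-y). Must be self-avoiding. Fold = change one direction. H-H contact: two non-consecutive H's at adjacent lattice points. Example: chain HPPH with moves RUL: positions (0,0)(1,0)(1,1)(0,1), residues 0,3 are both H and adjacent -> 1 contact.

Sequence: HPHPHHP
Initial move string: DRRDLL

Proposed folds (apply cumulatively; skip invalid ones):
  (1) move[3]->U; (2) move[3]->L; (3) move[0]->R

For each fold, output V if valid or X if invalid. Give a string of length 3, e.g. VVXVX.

Initial: DRRDLL -> [(0, 0), (0, -1), (1, -1), (2, -1), (2, -2), (1, -2), (0, -2)]
Fold 1: move[3]->U => DRRULL INVALID (collision), skipped
Fold 2: move[3]->L => DRRLLL INVALID (collision), skipped
Fold 3: move[0]->R => RRRDLL VALID

Answer: XXV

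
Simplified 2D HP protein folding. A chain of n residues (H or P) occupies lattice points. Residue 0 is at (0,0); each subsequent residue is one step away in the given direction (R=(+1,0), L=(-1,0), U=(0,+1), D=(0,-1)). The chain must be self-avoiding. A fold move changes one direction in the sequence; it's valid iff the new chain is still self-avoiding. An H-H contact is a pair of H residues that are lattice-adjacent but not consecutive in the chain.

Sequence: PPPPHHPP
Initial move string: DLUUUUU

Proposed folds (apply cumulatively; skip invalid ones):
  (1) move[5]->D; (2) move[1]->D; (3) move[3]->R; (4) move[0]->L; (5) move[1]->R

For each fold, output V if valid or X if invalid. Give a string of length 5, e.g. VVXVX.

Answer: XXXVX

Derivation:
Initial: DLUUUUU -> [(0, 0), (0, -1), (-1, -1), (-1, 0), (-1, 1), (-1, 2), (-1, 3), (-1, 4)]
Fold 1: move[5]->D => DLUUUDU INVALID (collision), skipped
Fold 2: move[1]->D => DDUUUUU INVALID (collision), skipped
Fold 3: move[3]->R => DLURUUU INVALID (collision), skipped
Fold 4: move[0]->L => LLUUUUU VALID
Fold 5: move[1]->R => LRUUUUU INVALID (collision), skipped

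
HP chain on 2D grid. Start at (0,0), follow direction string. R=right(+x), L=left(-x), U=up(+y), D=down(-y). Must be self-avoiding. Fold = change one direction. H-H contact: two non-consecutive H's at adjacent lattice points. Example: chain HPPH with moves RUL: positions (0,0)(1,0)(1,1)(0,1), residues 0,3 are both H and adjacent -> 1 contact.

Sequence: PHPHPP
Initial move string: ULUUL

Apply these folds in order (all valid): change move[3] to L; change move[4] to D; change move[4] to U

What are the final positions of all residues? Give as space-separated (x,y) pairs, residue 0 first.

Answer: (0,0) (0,1) (-1,1) (-1,2) (-2,2) (-2,3)

Derivation:
Initial moves: ULUUL
Fold: move[3]->L => ULULL (positions: [(0, 0), (0, 1), (-1, 1), (-1, 2), (-2, 2), (-3, 2)])
Fold: move[4]->D => ULULD (positions: [(0, 0), (0, 1), (-1, 1), (-1, 2), (-2, 2), (-2, 1)])
Fold: move[4]->U => ULULU (positions: [(0, 0), (0, 1), (-1, 1), (-1, 2), (-2, 2), (-2, 3)])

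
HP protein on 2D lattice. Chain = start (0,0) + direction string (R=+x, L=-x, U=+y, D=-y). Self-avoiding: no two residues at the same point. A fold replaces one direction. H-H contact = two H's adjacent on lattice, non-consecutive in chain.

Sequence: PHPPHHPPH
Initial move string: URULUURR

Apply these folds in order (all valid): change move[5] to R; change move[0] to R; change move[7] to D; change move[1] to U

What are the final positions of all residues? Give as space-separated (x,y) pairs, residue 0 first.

Initial moves: URULUURR
Fold: move[5]->R => URULURRR (positions: [(0, 0), (0, 1), (1, 1), (1, 2), (0, 2), (0, 3), (1, 3), (2, 3), (3, 3)])
Fold: move[0]->R => RRULURRR (positions: [(0, 0), (1, 0), (2, 0), (2, 1), (1, 1), (1, 2), (2, 2), (3, 2), (4, 2)])
Fold: move[7]->D => RRULURRD (positions: [(0, 0), (1, 0), (2, 0), (2, 1), (1, 1), (1, 2), (2, 2), (3, 2), (3, 1)])
Fold: move[1]->U => RUULURRD (positions: [(0, 0), (1, 0), (1, 1), (1, 2), (0, 2), (0, 3), (1, 3), (2, 3), (2, 2)])

Answer: (0,0) (1,0) (1,1) (1,2) (0,2) (0,3) (1,3) (2,3) (2,2)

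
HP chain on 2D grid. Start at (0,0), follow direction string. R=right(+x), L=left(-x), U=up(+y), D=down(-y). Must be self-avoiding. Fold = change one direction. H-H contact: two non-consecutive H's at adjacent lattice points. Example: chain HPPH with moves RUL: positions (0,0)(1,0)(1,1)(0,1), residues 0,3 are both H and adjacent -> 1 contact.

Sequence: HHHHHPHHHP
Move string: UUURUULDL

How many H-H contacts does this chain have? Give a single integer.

Positions: [(0, 0), (0, 1), (0, 2), (0, 3), (1, 3), (1, 4), (1, 5), (0, 5), (0, 4), (-1, 4)]
H-H contact: residue 3 @(0,3) - residue 8 @(0, 4)

Answer: 1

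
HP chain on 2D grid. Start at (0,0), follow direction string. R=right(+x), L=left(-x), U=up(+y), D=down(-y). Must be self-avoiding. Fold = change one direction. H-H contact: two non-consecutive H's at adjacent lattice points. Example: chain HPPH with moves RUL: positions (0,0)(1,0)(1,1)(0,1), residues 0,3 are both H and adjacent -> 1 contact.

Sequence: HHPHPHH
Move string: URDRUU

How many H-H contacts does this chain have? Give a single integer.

Positions: [(0, 0), (0, 1), (1, 1), (1, 0), (2, 0), (2, 1), (2, 2)]
H-H contact: residue 0 @(0,0) - residue 3 @(1, 0)

Answer: 1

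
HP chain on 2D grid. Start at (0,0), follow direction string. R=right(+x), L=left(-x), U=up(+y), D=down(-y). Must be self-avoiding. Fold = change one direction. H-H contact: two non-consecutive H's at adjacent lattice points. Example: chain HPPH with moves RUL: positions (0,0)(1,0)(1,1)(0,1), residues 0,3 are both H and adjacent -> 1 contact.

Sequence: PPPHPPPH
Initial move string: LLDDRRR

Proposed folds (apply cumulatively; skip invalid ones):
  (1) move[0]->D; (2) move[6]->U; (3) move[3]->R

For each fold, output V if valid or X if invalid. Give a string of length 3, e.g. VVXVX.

Initial: LLDDRRR -> [(0, 0), (-1, 0), (-2, 0), (-2, -1), (-2, -2), (-1, -2), (0, -2), (1, -2)]
Fold 1: move[0]->D => DLDDRRR VALID
Fold 2: move[6]->U => DLDDRRU VALID
Fold 3: move[3]->R => DLDRRRU VALID

Answer: VVV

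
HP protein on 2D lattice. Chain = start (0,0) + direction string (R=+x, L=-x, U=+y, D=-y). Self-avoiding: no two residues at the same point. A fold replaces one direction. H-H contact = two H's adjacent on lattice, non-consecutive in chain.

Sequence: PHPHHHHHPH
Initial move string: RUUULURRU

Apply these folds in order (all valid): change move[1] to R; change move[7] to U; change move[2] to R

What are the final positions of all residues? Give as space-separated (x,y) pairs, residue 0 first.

Answer: (0,0) (1,0) (2,0) (3,0) (3,1) (2,1) (2,2) (3,2) (3,3) (3,4)

Derivation:
Initial moves: RUUULURRU
Fold: move[1]->R => RRUULURRU (positions: [(0, 0), (1, 0), (2, 0), (2, 1), (2, 2), (1, 2), (1, 3), (2, 3), (3, 3), (3, 4)])
Fold: move[7]->U => RRUULURUU (positions: [(0, 0), (1, 0), (2, 0), (2, 1), (2, 2), (1, 2), (1, 3), (2, 3), (2, 4), (2, 5)])
Fold: move[2]->R => RRRULURUU (positions: [(0, 0), (1, 0), (2, 0), (3, 0), (3, 1), (2, 1), (2, 2), (3, 2), (3, 3), (3, 4)])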